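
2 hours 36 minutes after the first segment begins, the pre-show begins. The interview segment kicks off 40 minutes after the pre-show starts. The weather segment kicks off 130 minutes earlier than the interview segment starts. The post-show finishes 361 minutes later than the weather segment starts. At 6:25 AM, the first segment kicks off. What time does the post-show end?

1:32 PM

The pre-show starts at 6:25 AM + 156 min = 9:01 AM.
The interview segment starts at 9:01 AM + 40 min = 9:41 AM.
The weather segment starts at 9:41 AM − 130 min = 7:31 AM.
The post-show ends at 7:31 AM + 361 min = 1:32 PM.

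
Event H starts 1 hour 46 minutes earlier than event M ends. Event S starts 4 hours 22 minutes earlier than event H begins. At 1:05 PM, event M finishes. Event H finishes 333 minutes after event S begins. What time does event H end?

Event H starts at 1:05 PM − 106 min = 11:19 AM.
Event S starts at 11:19 AM − 262 min = 6:57 AM.
Event H ends at 6:57 AM + 333 min = 12:30 PM.

12:30 PM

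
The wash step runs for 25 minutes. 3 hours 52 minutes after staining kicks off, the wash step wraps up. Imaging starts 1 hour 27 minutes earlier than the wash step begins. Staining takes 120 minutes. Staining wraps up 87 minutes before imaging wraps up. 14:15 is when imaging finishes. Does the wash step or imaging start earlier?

imaging

Staining ends at 14:15 − 87 min = 12:48.
Staining starts at 12:48 − 120 min = 10:48.
The wash step ends at 10:48 + 232 min = 14:40.
The wash step starts at 14:40 − 25 min = 14:15.
Imaging starts at 14:15 − 87 min = 12:48.
The wash step starts at 14:15 and imaging starts at 12:48, so imaging is first.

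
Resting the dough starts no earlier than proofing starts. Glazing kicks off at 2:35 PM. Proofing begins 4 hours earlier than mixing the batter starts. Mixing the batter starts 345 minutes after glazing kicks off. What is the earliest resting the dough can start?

Mixing the batter starts at 2:35 PM + 345 min = 8:20 PM.
Proofing starts at 8:20 PM − 240 min = 4:20 PM.
Resting the dough is bounded by proofing, so the earliest it can start is 4:20 PM.

4:20 PM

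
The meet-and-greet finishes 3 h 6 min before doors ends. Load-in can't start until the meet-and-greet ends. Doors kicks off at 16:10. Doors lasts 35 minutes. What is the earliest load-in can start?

Doors ends at 16:10 + 35 min = 16:45.
The meet-and-greet ends at 16:45 − 186 min = 13:39.
Load-in is bounded by the meet-and-greet, so the earliest it can start is 13:39.

13:39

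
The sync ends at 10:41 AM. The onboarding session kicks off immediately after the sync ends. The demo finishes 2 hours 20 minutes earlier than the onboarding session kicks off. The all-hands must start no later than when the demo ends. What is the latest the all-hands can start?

8:21 AM

The onboarding session starts at 10:41 AM.
The demo ends at 10:41 AM − 140 min = 8:21 AM.
The all-hands is bounded by the demo, so the latest it can start is 8:21 AM.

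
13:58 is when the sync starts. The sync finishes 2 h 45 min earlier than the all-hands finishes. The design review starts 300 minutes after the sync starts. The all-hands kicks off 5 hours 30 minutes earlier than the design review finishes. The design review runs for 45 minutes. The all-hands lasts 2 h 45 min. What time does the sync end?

The design review starts at 13:58 + 300 min = 18:58.
The design review ends at 18:58 + 45 min = 19:43.
The all-hands starts at 19:43 − 330 min = 14:13.
The all-hands ends at 14:13 + 165 min = 16:58.
The sync ends at 16:58 − 165 min = 14:13.

14:13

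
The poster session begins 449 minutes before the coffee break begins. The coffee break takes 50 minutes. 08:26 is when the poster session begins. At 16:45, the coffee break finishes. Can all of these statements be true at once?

Yes

The coffee break starts at 16:45 − 50 min = 15:55.
The poster session starts at 15:55 − 449 min = 08:26.
That matches the stated 08:26, so the schedule is consistent.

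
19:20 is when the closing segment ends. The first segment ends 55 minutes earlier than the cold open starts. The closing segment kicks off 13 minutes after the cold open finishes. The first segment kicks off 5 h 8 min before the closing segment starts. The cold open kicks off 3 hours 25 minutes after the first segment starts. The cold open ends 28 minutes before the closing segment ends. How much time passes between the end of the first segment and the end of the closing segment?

The cold open ends at 19:20 − 28 min = 18:52.
The closing segment starts at 18:52 + 13 min = 19:05.
The first segment starts at 19:05 − 308 min = 13:57.
The cold open starts at 13:57 + 205 min = 17:22.
The first segment ends at 17:22 − 55 min = 16:27.
From 16:27 to 19:20 is 173 minutes.

173 minutes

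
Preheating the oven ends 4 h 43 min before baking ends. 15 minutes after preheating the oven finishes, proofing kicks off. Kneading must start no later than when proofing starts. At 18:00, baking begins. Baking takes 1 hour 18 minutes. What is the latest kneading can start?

Baking ends at 18:00 + 78 min = 19:18.
Preheating the oven ends at 19:18 − 283 min = 14:35.
Proofing starts at 14:35 + 15 min = 14:50.
Kneading is bounded by proofing, so the latest it can start is 14:50.

14:50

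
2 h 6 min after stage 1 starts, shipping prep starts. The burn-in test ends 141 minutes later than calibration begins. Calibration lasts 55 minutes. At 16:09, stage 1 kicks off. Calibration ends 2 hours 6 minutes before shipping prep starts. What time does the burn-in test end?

Shipping prep starts at 16:09 + 126 min = 18:15.
Calibration ends at 18:15 − 126 min = 16:09.
Calibration starts at 16:09 − 55 min = 15:14.
The burn-in test ends at 15:14 + 141 min = 17:35.

17:35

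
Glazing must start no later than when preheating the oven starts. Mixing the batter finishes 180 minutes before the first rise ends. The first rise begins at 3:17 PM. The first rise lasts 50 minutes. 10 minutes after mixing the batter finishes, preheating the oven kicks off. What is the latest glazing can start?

The first rise ends at 3:17 PM + 50 min = 4:07 PM.
Mixing the batter ends at 4:07 PM − 180 min = 1:07 PM.
Preheating the oven starts at 1:07 PM + 10 min = 1:17 PM.
Glazing is bounded by preheating the oven, so the latest it can start is 1:17 PM.

1:17 PM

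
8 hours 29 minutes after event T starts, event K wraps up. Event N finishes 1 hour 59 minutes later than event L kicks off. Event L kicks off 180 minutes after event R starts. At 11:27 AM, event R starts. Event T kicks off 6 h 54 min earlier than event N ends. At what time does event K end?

6:01 PM

Event L starts at 11:27 AM + 180 min = 2:27 PM.
Event N ends at 2:27 PM + 119 min = 4:26 PM.
Event T starts at 4:26 PM − 414 min = 9:32 AM.
Event K ends at 9:32 AM + 509 min = 6:01 PM.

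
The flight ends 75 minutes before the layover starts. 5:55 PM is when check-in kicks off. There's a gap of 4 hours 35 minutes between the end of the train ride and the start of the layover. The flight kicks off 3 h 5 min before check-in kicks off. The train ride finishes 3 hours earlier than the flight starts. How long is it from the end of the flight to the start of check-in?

165 minutes

The flight starts at 5:55 PM − 185 min = 2:50 PM.
The train ride ends at 2:50 PM − 180 min = 11:50 AM.
The layover starts at 11:50 AM + 275 min = 4:25 PM.
The flight ends at 4:25 PM − 75 min = 3:10 PM.
From 3:10 PM to 5:55 PM is 165 minutes.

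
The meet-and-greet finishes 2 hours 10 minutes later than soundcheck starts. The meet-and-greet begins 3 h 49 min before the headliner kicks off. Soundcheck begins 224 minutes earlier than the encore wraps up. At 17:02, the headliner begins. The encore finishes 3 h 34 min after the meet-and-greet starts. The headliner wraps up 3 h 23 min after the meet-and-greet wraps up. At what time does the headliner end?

18:36

The meet-and-greet starts at 17:02 − 229 min = 13:13.
The encore ends at 13:13 + 214 min = 16:47.
Soundcheck starts at 16:47 − 224 min = 13:03.
The meet-and-greet ends at 13:03 + 130 min = 15:13.
The headliner ends at 15:13 + 203 min = 18:36.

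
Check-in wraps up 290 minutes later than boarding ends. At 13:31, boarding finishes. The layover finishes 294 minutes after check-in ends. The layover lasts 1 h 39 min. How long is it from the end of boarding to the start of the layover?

8 hours 5 minutes

Check-in ends at 13:31 + 290 min = 18:21.
The layover ends at 18:21 + 294 min = 23:15.
The layover starts at 23:15 − 99 min = 21:36.
From 13:31 to 21:36 is 8 hours 5 minutes.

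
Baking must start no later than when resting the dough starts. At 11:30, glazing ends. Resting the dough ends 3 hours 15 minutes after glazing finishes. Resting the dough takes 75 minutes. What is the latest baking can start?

13:30

Resting the dough ends at 11:30 + 195 min = 14:45.
Resting the dough starts at 14:45 − 75 min = 13:30.
Baking is bounded by resting the dough, so the latest it can start is 13:30.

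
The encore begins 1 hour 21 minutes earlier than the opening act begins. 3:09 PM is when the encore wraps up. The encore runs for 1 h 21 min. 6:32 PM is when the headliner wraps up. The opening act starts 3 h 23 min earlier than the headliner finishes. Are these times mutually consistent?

Yes

The opening act starts at 6:32 PM − 203 min = 3:09 PM.
The encore starts at 3:09 PM − 81 min = 1:48 PM.
The encore ends at 1:48 PM + 81 min = 3:09 PM.
That matches the stated 3:09 PM, so the schedule is consistent.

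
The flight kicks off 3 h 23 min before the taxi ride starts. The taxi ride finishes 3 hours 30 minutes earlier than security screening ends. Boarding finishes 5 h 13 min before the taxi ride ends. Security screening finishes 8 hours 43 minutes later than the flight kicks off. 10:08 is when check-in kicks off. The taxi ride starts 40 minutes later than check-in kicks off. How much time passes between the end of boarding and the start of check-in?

2 h 43 min

The taxi ride starts at 10:08 + 40 min = 10:48.
The flight starts at 10:48 − 203 min = 07:25.
Security screening ends at 07:25 + 523 min = 16:08.
The taxi ride ends at 16:08 − 210 min = 12:38.
Boarding ends at 12:38 − 313 min = 07:25.
From 07:25 to 10:08 is 2 h 43 min.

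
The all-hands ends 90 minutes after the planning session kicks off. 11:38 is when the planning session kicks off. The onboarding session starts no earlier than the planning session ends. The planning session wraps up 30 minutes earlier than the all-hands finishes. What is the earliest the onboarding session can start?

12:38

The all-hands ends at 11:38 + 90 min = 13:08.
The planning session ends at 13:08 − 30 min = 12:38.
The onboarding session is bounded by the planning session, so the earliest it can start is 12:38.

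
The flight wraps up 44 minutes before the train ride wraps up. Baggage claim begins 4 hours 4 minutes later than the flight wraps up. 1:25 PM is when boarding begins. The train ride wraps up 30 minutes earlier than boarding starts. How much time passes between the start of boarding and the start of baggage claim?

170 minutes

The train ride ends at 1:25 PM − 30 min = 12:55 PM.
The flight ends at 12:55 PM − 44 min = 12:11 PM.
Baggage claim starts at 12:11 PM + 244 min = 4:15 PM.
From 1:25 PM to 4:15 PM is 170 minutes.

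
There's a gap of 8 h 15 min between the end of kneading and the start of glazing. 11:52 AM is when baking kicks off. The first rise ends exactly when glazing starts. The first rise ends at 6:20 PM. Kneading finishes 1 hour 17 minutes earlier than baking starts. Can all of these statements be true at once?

No

Kneading ends at 11:52 AM − 77 min = 10:35 AM.
Glazing starts at 10:35 AM + 495 min = 6:50 PM.
So the first rise ends at 6:50 PM.
But the first rise is also said to end at 6:20 PM — a 30-minute conflict.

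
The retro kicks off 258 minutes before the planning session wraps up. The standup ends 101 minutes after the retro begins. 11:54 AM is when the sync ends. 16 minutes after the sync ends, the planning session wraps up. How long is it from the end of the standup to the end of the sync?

2 h 21 min

The planning session ends at 11:54 AM + 16 min = 12:10 PM.
The retro starts at 12:10 PM − 258 min = 7:52 AM.
The standup ends at 7:52 AM + 101 min = 9:33 AM.
From 9:33 AM to 11:54 AM is 2 h 21 min.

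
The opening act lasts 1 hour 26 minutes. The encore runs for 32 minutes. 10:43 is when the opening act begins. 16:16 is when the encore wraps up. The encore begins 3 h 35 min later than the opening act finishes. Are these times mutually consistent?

The opening act ends at 10:43 + 86 min = 12:09.
The encore starts at 12:09 + 215 min = 15:44.
The encore ends at 15:44 + 32 min = 16:16.
That matches the stated 16:16, so the schedule is consistent.

Yes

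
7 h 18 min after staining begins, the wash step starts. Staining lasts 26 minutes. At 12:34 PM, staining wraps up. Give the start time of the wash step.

7:26 PM

Staining starts at 12:34 PM − 26 min = 12:08 PM.
The wash step starts at 12:08 PM + 438 min = 7:26 PM.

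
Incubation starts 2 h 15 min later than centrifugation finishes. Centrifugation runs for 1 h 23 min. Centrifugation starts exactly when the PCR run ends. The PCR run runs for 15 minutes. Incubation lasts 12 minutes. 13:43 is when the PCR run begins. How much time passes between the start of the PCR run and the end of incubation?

4 hours 5 minutes

The PCR run ends at 13:43 + 15 min = 13:58.
So centrifugation starts at 13:58.
Centrifugation ends at 13:58 + 83 min = 15:21.
Incubation starts at 15:21 + 135 min = 17:36.
Incubation ends at 17:36 + 12 min = 17:48.
From 13:43 to 17:48 is 4 hours 5 minutes.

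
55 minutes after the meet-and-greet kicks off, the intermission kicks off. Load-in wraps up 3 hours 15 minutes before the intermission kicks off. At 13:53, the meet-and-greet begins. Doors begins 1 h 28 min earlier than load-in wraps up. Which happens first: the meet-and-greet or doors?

doors

The intermission starts at 13:53 + 55 min = 14:48.
Load-in ends at 14:48 − 195 min = 11:33.
Doors starts at 11:33 − 88 min = 10:05.
The meet-and-greet starts at 13:53 and doors starts at 10:05, so doors is first.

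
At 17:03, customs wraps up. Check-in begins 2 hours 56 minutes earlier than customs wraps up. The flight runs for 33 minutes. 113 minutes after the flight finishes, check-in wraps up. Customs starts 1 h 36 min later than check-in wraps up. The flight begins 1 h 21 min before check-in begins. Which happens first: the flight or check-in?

the flight

Check-in starts at 17:03 − 176 min = 14:07.
The flight starts at 14:07 − 81 min = 12:46.
The flight starts at 12:46 and check-in starts at 14:07, so the flight is first.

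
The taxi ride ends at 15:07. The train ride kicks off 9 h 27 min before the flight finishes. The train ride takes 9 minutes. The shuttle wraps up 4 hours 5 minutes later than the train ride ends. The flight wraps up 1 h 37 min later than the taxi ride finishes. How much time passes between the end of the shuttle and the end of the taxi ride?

3 hours 36 minutes

The flight ends at 15:07 + 97 min = 16:44.
The train ride starts at 16:44 − 567 min = 07:17.
The train ride ends at 07:17 + 9 min = 07:26.
The shuttle ends at 07:26 + 245 min = 11:31.
From 11:31 to 15:07 is 3 hours 36 minutes.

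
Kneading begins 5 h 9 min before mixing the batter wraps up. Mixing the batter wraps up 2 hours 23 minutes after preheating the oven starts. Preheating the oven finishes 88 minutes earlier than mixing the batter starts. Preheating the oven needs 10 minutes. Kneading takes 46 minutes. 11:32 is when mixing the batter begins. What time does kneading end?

07:54

Preheating the oven ends at 11:32 − 88 min = 10:04.
Preheating the oven starts at 10:04 − 10 min = 09:54.
Mixing the batter ends at 09:54 + 143 min = 12:17.
Kneading starts at 12:17 − 309 min = 07:08.
Kneading ends at 07:08 + 46 min = 07:54.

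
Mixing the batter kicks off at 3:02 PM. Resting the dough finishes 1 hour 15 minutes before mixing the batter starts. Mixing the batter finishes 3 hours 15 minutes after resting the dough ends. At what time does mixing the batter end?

Resting the dough ends at 3:02 PM − 75 min = 1:47 PM.
Mixing the batter ends at 1:47 PM + 195 min = 5:02 PM.

5:02 PM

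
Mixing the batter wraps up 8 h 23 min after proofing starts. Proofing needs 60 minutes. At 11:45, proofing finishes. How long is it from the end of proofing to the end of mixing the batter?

Proofing starts at 11:45 − 60 min = 10:45.
Mixing the batter ends at 10:45 + 503 min = 19:08.
From 11:45 to 19:08 is 7 hours 23 minutes.

7 hours 23 minutes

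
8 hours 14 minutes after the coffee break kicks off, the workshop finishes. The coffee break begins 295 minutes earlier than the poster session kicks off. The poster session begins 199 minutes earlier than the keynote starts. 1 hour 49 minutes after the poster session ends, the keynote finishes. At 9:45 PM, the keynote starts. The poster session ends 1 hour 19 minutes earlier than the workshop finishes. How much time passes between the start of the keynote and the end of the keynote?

The poster session starts at 9:45 PM − 199 min = 6:26 PM.
The coffee break starts at 6:26 PM − 295 min = 1:31 PM.
The workshop ends at 1:31 PM + 494 min = 9:45 PM.
The poster session ends at 9:45 PM − 79 min = 8:26 PM.
The keynote ends at 8:26 PM + 109 min = 10:15 PM.
From 9:45 PM to 10:15 PM is 30 minutes.

30 minutes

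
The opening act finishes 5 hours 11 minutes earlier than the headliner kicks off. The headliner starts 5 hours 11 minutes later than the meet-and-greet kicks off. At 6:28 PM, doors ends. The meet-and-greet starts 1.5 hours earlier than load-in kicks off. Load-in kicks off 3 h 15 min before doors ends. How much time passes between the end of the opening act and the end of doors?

4 hours 45 minutes

Load-in starts at 6:28 PM − 195 min = 3:13 PM.
The meet-and-greet starts at 3:13 PM − 90 min = 1:43 PM.
The headliner starts at 1:43 PM + 311 min = 6:54 PM.
The opening act ends at 6:54 PM − 311 min = 1:43 PM.
From 1:43 PM to 6:28 PM is 4 hours 45 minutes.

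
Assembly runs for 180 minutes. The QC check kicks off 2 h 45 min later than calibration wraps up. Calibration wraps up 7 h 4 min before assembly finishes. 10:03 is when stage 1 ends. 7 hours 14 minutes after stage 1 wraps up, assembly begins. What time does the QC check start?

15:58

Assembly starts at 10:03 + 434 min = 17:17.
Assembly ends at 17:17 + 180 min = 20:17.
Calibration ends at 20:17 − 424 min = 13:13.
The QC check starts at 13:13 + 165 min = 15:58.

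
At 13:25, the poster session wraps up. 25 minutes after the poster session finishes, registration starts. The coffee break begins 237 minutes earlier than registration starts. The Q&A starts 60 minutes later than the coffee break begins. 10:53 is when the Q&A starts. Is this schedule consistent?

Yes

Registration starts at 13:25 + 25 min = 13:50.
The coffee break starts at 13:50 − 237 min = 09:53.
The Q&A starts at 09:53 + 60 min = 10:53.
That matches the stated 10:53, so the schedule is consistent.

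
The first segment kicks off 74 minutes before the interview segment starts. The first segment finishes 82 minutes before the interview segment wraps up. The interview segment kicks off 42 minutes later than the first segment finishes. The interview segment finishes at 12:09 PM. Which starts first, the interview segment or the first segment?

the first segment

The first segment ends at 12:09 PM − 82 min = 10:47 AM.
The interview segment starts at 10:47 AM + 42 min = 11:29 AM.
The first segment starts at 11:29 AM − 74 min = 10:15 AM.
The interview segment starts at 11:29 AM and the first segment starts at 10:15 AM, so the first segment is first.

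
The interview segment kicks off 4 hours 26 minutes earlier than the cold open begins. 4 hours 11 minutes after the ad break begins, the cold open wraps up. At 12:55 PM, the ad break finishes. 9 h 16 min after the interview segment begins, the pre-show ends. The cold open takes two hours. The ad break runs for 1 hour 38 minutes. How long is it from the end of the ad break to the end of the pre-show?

The ad break starts at 12:55 PM − 98 min = 11:17 AM.
The cold open ends at 11:17 AM + 251 min = 3:28 PM.
The cold open starts at 3:28 PM − 120 min = 1:28 PM.
The interview segment starts at 1:28 PM − 266 min = 9:02 AM.
The pre-show ends at 9:02 AM + 556 min = 6:18 PM.
From 12:55 PM to 6:18 PM is 323 minutes.

323 minutes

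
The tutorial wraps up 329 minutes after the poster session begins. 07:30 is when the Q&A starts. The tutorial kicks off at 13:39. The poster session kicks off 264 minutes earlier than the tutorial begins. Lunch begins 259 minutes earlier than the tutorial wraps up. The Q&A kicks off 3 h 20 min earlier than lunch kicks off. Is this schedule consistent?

The poster session starts at 13:39 − 264 min = 09:15.
The tutorial ends at 09:15 + 329 min = 14:44.
Lunch starts at 14:44 − 259 min = 10:25.
The Q&A starts at 10:25 − 200 min = 07:05.
But the Q&A is also said to start at 07:30 — a 25-minute conflict.

No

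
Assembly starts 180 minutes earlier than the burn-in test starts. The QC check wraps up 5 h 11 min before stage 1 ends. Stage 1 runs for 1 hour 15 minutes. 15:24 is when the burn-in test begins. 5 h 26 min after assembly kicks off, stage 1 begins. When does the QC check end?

Assembly starts at 15:24 − 180 min = 12:24.
Stage 1 starts at 12:24 + 326 min = 17:50.
Stage 1 ends at 17:50 + 75 min = 19:05.
The QC check ends at 19:05 − 311 min = 13:54.

13:54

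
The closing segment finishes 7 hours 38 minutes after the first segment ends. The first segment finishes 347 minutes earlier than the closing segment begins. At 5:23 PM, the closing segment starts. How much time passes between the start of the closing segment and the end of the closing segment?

The first segment ends at 5:23 PM − 347 min = 11:36 AM.
The closing segment ends at 11:36 AM + 458 min = 7:14 PM.
From 5:23 PM to 7:14 PM is 1 hour 51 minutes.

1 hour 51 minutes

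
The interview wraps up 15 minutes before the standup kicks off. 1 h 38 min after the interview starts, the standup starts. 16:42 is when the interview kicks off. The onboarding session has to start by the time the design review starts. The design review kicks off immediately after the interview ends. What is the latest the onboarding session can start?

The standup starts at 16:42 + 98 min = 18:20.
The interview ends at 18:20 − 15 min = 18:05.
So the design review starts at 18:05.
The onboarding session is bounded by the design review, so the latest it can start is 18:05.

18:05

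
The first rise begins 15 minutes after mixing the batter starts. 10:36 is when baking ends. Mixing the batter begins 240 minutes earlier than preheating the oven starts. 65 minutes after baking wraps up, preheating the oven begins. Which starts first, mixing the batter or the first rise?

Preheating the oven starts at 10:36 + 65 min = 11:41.
Mixing the batter starts at 11:41 − 240 min = 07:41.
The first rise starts at 07:41 + 15 min = 07:56.
Mixing the batter starts at 07:41 and the first rise starts at 07:56, so mixing the batter is first.

mixing the batter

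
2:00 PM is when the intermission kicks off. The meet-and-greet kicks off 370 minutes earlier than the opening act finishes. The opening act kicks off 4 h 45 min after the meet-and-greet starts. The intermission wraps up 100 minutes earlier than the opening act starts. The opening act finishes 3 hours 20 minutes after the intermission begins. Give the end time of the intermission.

2:15 PM

The opening act ends at 2:00 PM + 200 min = 5:20 PM.
The meet-and-greet starts at 5:20 PM − 370 min = 11:10 AM.
The opening act starts at 11:10 AM + 285 min = 3:55 PM.
The intermission ends at 3:55 PM − 100 min = 2:15 PM.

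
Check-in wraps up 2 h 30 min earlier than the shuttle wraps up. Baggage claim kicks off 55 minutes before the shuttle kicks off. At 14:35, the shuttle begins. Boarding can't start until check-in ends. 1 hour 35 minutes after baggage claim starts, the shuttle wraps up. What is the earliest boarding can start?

12:45

Baggage claim starts at 14:35 − 55 min = 13:40.
The shuttle ends at 13:40 + 95 min = 15:15.
Check-in ends at 15:15 − 150 min = 12:45.
Boarding is bounded by check-in, so the earliest it can start is 12:45.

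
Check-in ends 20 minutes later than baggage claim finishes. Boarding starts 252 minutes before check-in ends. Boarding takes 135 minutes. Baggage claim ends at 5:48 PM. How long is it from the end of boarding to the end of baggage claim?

97 minutes

Check-in ends at 5:48 PM + 20 min = 6:08 PM.
Boarding starts at 6:08 PM − 252 min = 1:56 PM.
Boarding ends at 1:56 PM + 135 min = 4:11 PM.
From 4:11 PM to 5:48 PM is 97 minutes.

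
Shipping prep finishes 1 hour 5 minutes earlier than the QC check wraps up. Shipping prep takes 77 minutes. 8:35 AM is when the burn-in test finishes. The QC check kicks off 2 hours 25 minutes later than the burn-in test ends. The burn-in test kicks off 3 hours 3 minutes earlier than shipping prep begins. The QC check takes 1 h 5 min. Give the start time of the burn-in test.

6:40 AM

The QC check starts at 8:35 AM + 145 min = 11:00 AM.
The QC check ends at 11:00 AM + 65 min = 12:05 PM.
Shipping prep ends at 12:05 PM − 65 min = 11:00 AM.
Shipping prep starts at 11:00 AM − 77 min = 9:43 AM.
The burn-in test starts at 9:43 AM − 183 min = 6:40 AM.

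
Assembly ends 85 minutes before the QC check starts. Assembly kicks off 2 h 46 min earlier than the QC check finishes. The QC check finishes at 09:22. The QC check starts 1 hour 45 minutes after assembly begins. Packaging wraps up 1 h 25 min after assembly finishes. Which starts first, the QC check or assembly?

assembly

Assembly starts at 09:22 − 166 min = 06:36.
The QC check starts at 06:36 + 105 min = 08:21.
The QC check starts at 08:21 and assembly starts at 06:36, so assembly is first.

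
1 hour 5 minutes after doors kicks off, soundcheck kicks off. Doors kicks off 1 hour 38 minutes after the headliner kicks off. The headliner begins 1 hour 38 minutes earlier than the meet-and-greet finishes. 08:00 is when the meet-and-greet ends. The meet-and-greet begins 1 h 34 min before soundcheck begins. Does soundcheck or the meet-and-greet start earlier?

the meet-and-greet

The headliner starts at 08:00 − 98 min = 06:22.
Doors starts at 06:22 + 98 min = 08:00.
Soundcheck starts at 08:00 + 65 min = 09:05.
The meet-and-greet starts at 09:05 − 94 min = 07:31.
Soundcheck starts at 09:05 and the meet-and-greet starts at 07:31, so the meet-and-greet is first.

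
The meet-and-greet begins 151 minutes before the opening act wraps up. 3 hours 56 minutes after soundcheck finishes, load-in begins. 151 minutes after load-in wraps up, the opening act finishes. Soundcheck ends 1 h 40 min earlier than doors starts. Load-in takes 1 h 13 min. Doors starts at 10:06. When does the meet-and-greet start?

Soundcheck ends at 10:06 − 100 min = 08:26.
Load-in starts at 08:26 + 236 min = 12:22.
Load-in ends at 12:22 + 73 min = 13:35.
The opening act ends at 13:35 + 151 min = 16:06.
The meet-and-greet starts at 16:06 − 151 min = 13:35.

13:35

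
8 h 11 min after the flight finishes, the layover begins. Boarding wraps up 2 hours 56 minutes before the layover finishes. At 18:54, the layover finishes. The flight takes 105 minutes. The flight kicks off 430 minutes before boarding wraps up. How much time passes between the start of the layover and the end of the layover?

10 minutes

Boarding ends at 18:54 − 176 min = 15:58.
The flight starts at 15:58 − 430 min = 08:48.
The flight ends at 08:48 + 105 min = 10:33.
The layover starts at 10:33 + 491 min = 18:44.
From 18:44 to 18:54 is 10 minutes.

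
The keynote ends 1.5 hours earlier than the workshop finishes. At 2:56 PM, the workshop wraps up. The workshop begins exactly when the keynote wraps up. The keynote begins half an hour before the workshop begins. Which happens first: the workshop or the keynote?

the keynote

The keynote ends at 2:56 PM − 90 min = 1:26 PM.
So the workshop starts at 1:26 PM.
The keynote starts at 1:26 PM − 30 min = 12:56 PM.
The workshop starts at 1:26 PM and the keynote starts at 12:56 PM, so the keynote is first.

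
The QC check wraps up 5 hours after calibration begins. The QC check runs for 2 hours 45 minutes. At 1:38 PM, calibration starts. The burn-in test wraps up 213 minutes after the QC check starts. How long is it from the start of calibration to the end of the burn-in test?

The QC check ends at 1:38 PM + 300 min = 6:38 PM.
The QC check starts at 6:38 PM − 165 min = 3:53 PM.
The burn-in test ends at 3:53 PM + 213 min = 7:26 PM.
From 1:38 PM to 7:26 PM is 5 hours 48 minutes.

5 hours 48 minutes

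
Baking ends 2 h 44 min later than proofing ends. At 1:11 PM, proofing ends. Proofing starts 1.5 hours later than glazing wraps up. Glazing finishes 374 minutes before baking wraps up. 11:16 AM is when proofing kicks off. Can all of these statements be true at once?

No

Baking ends at 1:11 PM + 164 min = 3:55 PM.
Glazing ends at 3:55 PM − 374 min = 9:41 AM.
Proofing starts at 9:41 AM + 90 min = 11:11 AM.
But proofing is also said to start at 11:16 AM — a 5-minute conflict.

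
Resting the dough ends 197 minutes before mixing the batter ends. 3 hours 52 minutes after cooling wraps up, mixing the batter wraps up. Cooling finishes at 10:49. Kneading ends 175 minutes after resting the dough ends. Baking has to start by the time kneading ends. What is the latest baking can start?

14:19

Mixing the batter ends at 10:49 + 232 min = 14:41.
Resting the dough ends at 14:41 − 197 min = 11:24.
Kneading ends at 11:24 + 175 min = 14:19.
Baking is bounded by kneading, so the latest it can start is 14:19.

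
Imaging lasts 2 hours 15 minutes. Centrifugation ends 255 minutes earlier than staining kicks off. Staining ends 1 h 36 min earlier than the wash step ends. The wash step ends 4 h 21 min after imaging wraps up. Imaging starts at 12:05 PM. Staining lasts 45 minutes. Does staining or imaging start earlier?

Imaging ends at 12:05 PM + 135 min = 2:20 PM.
The wash step ends at 2:20 PM + 261 min = 6:41 PM.
Staining ends at 6:41 PM − 96 min = 5:05 PM.
Staining starts at 5:05 PM − 45 min = 4:20 PM.
Staining starts at 4:20 PM and imaging starts at 12:05 PM, so imaging is first.

imaging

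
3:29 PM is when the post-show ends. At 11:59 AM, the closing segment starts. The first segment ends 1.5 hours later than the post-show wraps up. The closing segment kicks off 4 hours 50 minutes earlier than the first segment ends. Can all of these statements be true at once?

No

The first segment ends at 3:29 PM + 90 min = 4:59 PM.
The closing segment starts at 4:59 PM − 290 min = 12:09 PM.
But the closing segment is also said to start at 11:59 AM — a 10-minute conflict.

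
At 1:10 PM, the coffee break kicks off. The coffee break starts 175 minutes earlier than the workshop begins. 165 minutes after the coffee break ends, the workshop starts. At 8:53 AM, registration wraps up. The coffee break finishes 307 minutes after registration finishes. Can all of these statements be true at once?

The coffee break ends at 8:53 AM + 307 min = 2:00 PM.
The workshop starts at 2:00 PM + 165 min = 4:45 PM.
The coffee break starts at 4:45 PM − 175 min = 1:50 PM.
But the coffee break is also said to start at 1:10 PM — a 40-minute conflict.

No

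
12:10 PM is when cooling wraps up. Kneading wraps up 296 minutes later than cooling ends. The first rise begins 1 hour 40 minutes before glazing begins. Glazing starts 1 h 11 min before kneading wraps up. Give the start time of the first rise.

Kneading ends at 12:10 PM + 296 min = 5:06 PM.
Glazing starts at 5:06 PM − 71 min = 3:55 PM.
The first rise starts at 3:55 PM − 100 min = 2:15 PM.

2:15 PM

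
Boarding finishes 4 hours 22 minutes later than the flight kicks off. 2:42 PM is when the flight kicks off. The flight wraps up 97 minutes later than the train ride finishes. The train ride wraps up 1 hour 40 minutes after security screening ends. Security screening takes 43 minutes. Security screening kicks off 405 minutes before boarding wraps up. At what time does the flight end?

Boarding ends at 2:42 PM + 262 min = 7:04 PM.
Security screening starts at 7:04 PM − 405 min = 12:19 PM.
Security screening ends at 12:19 PM + 43 min = 1:02 PM.
The train ride ends at 1:02 PM + 100 min = 2:42 PM.
The flight ends at 2:42 PM + 97 min = 4:19 PM.

4:19 PM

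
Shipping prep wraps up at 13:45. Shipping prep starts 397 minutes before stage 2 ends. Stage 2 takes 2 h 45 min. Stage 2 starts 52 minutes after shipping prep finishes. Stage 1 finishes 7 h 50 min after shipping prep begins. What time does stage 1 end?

Stage 2 starts at 13:45 + 52 min = 14:37.
Stage 2 ends at 14:37 + 165 min = 17:22.
Shipping prep starts at 17:22 − 397 min = 10:45.
Stage 1 ends at 10:45 + 470 min = 18:35.

18:35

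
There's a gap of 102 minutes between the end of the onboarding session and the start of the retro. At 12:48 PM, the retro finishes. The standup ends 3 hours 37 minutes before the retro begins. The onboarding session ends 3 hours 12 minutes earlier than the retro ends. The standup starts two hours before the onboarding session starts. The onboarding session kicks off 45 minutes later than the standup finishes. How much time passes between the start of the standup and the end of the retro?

The onboarding session ends at 12:48 PM − 192 min = 9:36 AM.
The retro starts at 9:36 AM + 102 min = 11:18 AM.
The standup ends at 11:18 AM − 217 min = 7:41 AM.
The onboarding session starts at 7:41 AM + 45 min = 8:26 AM.
The standup starts at 8:26 AM − 120 min = 6:26 AM.
From 6:26 AM to 12:48 PM is 6 h 22 min.

6 h 22 min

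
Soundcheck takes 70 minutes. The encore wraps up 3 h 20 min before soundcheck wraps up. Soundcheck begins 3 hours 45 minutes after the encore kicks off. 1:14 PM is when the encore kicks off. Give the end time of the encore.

Soundcheck starts at 1:14 PM + 225 min = 4:59 PM.
Soundcheck ends at 4:59 PM + 70 min = 6:09 PM.
The encore ends at 6:09 PM − 200 min = 2:49 PM.

2:49 PM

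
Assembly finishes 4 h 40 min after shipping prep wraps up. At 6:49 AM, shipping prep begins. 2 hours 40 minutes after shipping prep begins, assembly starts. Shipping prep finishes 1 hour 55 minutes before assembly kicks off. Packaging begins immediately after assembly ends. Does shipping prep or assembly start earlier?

shipping prep

Assembly starts at 6:49 AM + 160 min = 9:29 AM.
Shipping prep starts at 6:49 AM and assembly starts at 9:29 AM, so shipping prep is first.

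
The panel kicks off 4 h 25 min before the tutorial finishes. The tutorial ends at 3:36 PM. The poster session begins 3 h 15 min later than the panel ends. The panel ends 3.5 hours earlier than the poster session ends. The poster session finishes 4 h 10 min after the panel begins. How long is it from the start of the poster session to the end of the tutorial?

30 minutes

The panel starts at 3:36 PM − 265 min = 11:11 AM.
The poster session ends at 11:11 AM + 250 min = 3:21 PM.
The panel ends at 3:21 PM − 210 min = 11:51 AM.
The poster session starts at 11:51 AM + 195 min = 3:06 PM.
From 3:06 PM to 3:36 PM is 30 minutes.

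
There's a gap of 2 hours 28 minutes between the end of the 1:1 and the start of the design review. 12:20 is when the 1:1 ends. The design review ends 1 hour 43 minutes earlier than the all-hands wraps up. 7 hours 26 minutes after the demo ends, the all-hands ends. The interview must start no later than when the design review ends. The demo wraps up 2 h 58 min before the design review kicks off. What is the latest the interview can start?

17:33

The design review starts at 12:20 + 148 min = 14:48.
The demo ends at 14:48 − 178 min = 11:50.
The all-hands ends at 11:50 + 446 min = 19:16.
The design review ends at 19:16 − 103 min = 17:33.
The interview is bounded by the design review, so the latest it can start is 17:33.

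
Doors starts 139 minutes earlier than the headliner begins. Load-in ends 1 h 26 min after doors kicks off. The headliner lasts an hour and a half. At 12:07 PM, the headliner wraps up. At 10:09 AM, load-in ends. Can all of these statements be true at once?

The headliner starts at 12:07 PM − 90 min = 10:37 AM.
Doors starts at 10:37 AM − 139 min = 8:18 AM.
Load-in ends at 8:18 AM + 86 min = 9:44 AM.
But load-in is also said to end at 10:09 AM — a 25-minute conflict.

No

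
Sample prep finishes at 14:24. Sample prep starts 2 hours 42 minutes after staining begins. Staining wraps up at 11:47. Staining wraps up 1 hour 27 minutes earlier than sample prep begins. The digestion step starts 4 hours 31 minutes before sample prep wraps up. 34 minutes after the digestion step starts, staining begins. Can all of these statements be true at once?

No

The digestion step starts at 14:24 − 271 min = 09:53.
Staining starts at 09:53 + 34 min = 10:27.
Sample prep starts at 10:27 + 162 min = 13:09.
Staining ends at 13:09 − 87 min = 11:42.
But staining is also said to end at 11:47 — a 5-minute conflict.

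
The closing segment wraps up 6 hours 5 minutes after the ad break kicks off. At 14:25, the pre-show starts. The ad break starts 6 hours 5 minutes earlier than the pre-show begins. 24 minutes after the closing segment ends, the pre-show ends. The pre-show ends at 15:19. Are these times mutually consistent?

No

The ad break starts at 14:25 − 365 min = 08:20.
The closing segment ends at 08:20 + 365 min = 14:25.
The pre-show ends at 14:25 + 24 min = 14:49.
But the pre-show is also said to end at 15:19 — a 30-minute conflict.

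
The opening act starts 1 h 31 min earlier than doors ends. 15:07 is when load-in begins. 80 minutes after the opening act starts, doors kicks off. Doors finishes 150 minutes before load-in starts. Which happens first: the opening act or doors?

Doors ends at 15:07 − 150 min = 12:37.
The opening act starts at 12:37 − 91 min = 11:06.
Doors starts at 11:06 + 80 min = 12:26.
The opening act starts at 11:06 and doors starts at 12:26, so the opening act is first.

the opening act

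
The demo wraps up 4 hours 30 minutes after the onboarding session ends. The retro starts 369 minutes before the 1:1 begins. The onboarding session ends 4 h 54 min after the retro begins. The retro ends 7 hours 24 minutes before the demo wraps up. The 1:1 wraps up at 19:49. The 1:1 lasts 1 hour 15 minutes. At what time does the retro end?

14:25

The 1:1 starts at 19:49 − 75 min = 18:34.
The retro starts at 18:34 − 369 min = 12:25.
The onboarding session ends at 12:25 + 294 min = 17:19.
The demo ends at 17:19 + 270 min = 21:49.
The retro ends at 21:49 − 444 min = 14:25.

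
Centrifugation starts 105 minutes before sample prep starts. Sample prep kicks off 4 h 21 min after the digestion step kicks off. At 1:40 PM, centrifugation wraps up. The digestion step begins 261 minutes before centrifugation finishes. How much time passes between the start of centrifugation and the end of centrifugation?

1 h 45 min

The digestion step starts at 1:40 PM − 261 min = 9:19 AM.
Sample prep starts at 9:19 AM + 261 min = 1:40 PM.
Centrifugation starts at 1:40 PM − 105 min = 11:55 AM.
From 11:55 AM to 1:40 PM is 1 h 45 min.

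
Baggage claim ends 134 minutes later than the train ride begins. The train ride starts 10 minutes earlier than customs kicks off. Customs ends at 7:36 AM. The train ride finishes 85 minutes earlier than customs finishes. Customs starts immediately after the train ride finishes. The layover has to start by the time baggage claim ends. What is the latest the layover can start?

The train ride ends at 7:36 AM − 85 min = 6:11 AM.
So customs starts at 6:11 AM.
The train ride starts at 6:11 AM − 10 min = 6:01 AM.
Baggage claim ends at 6:01 AM + 134 min = 8:15 AM.
The layover is bounded by baggage claim, so the latest it can start is 8:15 AM.

8:15 AM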